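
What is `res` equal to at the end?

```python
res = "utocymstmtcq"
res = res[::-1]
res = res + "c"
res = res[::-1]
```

reverse → 'qctmtsmycotu'
+ 'c' → 'qctmtsmycotuc'
reverse → 'cutocymstmtcq'

'cutocymstmtcq'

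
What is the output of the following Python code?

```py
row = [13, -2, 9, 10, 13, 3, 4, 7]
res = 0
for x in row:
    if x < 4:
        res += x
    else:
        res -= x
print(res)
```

x=13: not <4, res = 0-13 = -13
x=-2: <4, res = (-13)+(-2) = -15
x=9: not <4, res = (-15)-9 = -24
x=10: not <4, res = (-24)-10 = -34
x=13: not <4, res = (-34)-13 = -47
x=3: <4, res = (-47)+3 = -44
x=4: not <4, res = (-44)-4 = -48
x=7: not <4, res = (-48)-7 = -55

-55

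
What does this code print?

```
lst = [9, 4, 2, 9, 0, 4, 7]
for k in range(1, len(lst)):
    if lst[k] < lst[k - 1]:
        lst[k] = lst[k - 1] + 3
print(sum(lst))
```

k=1: 4<9, lst[1] = 9+3 = 12 → [9, 12, 2, 9, 0, 4, 7]
k=2: 2<12, lst[2] = 12+3 = 15 → [9, 12, 15, 9, 0, 4, 7]
k=3: 9<15, lst[3] = 15+3 = 18 → [9, 12, 15, 18, 0, 4, 7]
k=4: 0<18, lst[4] = 18+3 = 21 → [9, 12, 15, 18, 21, 4, 7]
k=5: 4<21, lst[5] = 21+3 = 24 → [9, 12, 15, 18, 21, 24, 7]
k=6: 7<24, lst[6] = 24+3 = 27 → [9, 12, 15, 18, 21, 24, 27]
sum = 126

126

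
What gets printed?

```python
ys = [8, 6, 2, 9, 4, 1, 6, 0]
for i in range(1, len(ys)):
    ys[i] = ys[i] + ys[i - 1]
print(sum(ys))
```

194

i=1: ys[1] = 6+8 = 14 → [8, 14, 2, 9, 4, 1, 6, 0]
i=2: ys[2] = 2+14 = 16 → [8, 14, 16, 9, 4, 1, 6, 0]
i=3: ys[3] = 9+16 = 25 → [8, 14, 16, 25, 4, 1, 6, 0]
i=4: ys[4] = 4+25 = 29 → [8, 14, 16, 25, 29, 1, 6, 0]
i=5: ys[5] = 1+29 = 30 → [8, 14, 16, 25, 29, 30, 6, 0]
i=6: ys[6] = 6+30 = 36 → [8, 14, 16, 25, 29, 30, 36, 0]
i=7: ys[7] = 0+36 = 36 → [8, 14, 16, 25, 29, 30, 36, 36]
sum = 194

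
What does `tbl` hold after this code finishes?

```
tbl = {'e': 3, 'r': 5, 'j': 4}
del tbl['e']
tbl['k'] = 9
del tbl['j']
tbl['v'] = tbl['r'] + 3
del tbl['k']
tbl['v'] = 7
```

del 'e' → {'r': 5, 'j': 4}
tbl['k'] = 9 → {'r': 5, 'j': 4, 'k': 9}
del 'j' → {'r': 5, 'k': 9}
tbl['v'] = tbl['r']+3 = 8 → {'r': 5, 'k': 9, 'v': 8}
del 'k' → {'r': 5, 'v': 8}
tbl['v'] = 7 → {'r': 5, 'v': 7}

{'r': 5, 'v': 7}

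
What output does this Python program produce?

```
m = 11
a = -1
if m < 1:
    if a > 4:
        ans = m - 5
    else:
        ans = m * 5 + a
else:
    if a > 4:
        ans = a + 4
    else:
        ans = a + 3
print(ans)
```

2

m=11, a=-1
m < 1 is False; a > 4 is False
→ ans = a + 3 = 2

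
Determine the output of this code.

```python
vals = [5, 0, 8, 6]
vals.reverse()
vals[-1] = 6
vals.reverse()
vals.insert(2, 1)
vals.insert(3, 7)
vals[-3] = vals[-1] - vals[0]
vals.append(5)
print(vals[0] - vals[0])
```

reverse → [6, 8, 0, 5]
vals[-1] = 6 → [6, 8, 0, 6]
reverse → [6, 0, 8, 6]
insert 1 at 2 → [6, 0, 1, 8, 6]
insert 7 at 3 → [6, 0, 1, 7, 8, 6]
vals[-3] = vals[-1]-vals[0] = 6-6 = 0 → [6, 0, 1, 0, 8, 6]
append 5 → [6, 0, 1, 0, 8, 6, 5]
vals[0]-vals[0] = 6-6 = 0

0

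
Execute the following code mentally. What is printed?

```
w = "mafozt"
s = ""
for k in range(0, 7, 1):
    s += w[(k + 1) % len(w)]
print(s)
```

k=0: add w[1]='a' → 'a'
k=1: add w[2]='f' → 'af'
k=2: add w[3]='o' → 'afo'
k=3: add w[4]='z' → 'afoz'
k=4: add w[5]='t' → 'afozt'
k=5: add w[0]='m' → 'afoztm'
k=6: add w[1]='a' → 'afoztma'

afoztma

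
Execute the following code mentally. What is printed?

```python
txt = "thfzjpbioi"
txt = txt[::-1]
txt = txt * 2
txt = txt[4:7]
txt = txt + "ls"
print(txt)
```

pjzls

reverse → 'ioibpjzfht'
repeat ×2 → 'ioibpjzfhtioibpjzfht'
slice [4:7] → 'pjz'
+ 'ls' → 'pjzls'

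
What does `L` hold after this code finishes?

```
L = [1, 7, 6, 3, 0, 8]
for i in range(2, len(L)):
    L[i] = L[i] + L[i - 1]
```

i=2: L[2] = 6+7 = 13 → [1, 7, 13, 3, 0, 8]
i=3: L[3] = 3+13 = 16 → [1, 7, 13, 16, 0, 8]
i=4: L[4] = 0+16 = 16 → [1, 7, 13, 16, 16, 8]
i=5: L[5] = 8+16 = 24 → [1, 7, 13, 16, 16, 24]

[1, 7, 13, 16, 16, 24]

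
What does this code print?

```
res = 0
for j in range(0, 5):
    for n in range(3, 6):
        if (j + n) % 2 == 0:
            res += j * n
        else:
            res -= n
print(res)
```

24

j=0,n=3: odd sum, res = 0-3 = -3
j=0,n=4: even sum, res = (-3)+0 = -3
j=0,n=5: odd sum, res = (-3)-5 = -8
j=1,n=3: even sum, res = (-8)+3 = -5
j=1,n=4: odd sum, res = (-5)-4 = -9
j=1,n=5: even sum, res = (-9)+5 = -4
j=2,n=3: odd sum, res = (-4)-3 = -7
j=2,n=4: even sum, res = (-7)+8 = 1
j=2,n=5: odd sum, res = 1-5 = -4
j=3,n=3: even sum, res = (-4)+9 = 5
j=3,n=4: odd sum, res = 5-4 = 1
j=3,n=5: even sum, res = 1+15 = 16
j=4,n=3: odd sum, res = 16-3 = 13
j=4,n=4: even sum, res = 13+16 = 29
j=4,n=5: odd sum, res = 29-5 = 24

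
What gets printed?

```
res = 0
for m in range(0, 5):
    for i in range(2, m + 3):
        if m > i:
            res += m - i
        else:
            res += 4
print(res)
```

52

m=0,i=2: not 0>2, res = 0+4 = 4
m=1,i=2: not 1>2, res = 4+4 = 8
m=1,i=3: not 1>3, res = 8+4 = 12
m=2,i=2: not 2>2, res = 12+4 = 16
m=2,i=3: not 2>3, res = 16+4 = 20
m=2,i=4: not 2>4, res = 20+4 = 24
m=3,i=2: 3>2, res = 24+1 = 25
m=3,i=3: not 3>3, res = 25+4 = 29
m=3,i=4: not 3>4, res = 29+4 = 33
m=3,i=5: not 3>5, res = 33+4 = 37
m=4,i=2: 4>2, res = 37+2 = 39
m=4,i=3: 4>3, res = 39+1 = 40
m=4,i=4: not 4>4, res = 40+4 = 44
m=4,i=5: not 4>5, res = 44+4 = 48
m=4,i=6: not 4>6, res = 48+4 = 52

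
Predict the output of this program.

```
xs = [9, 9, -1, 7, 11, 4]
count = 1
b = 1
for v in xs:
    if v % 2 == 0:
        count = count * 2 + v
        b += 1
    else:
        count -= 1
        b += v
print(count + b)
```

v=9: not even, count = 1-1 = 0; b=10
v=9: not even, count = 0-1 = -1; b=19
v=-1: not even, count = (-1)-1 = -2; b=18
v=7: not even, count = (-2)-1 = -3; b=25
v=11: not even, count = (-3)-1 = -4; b=36
v=4: even, count = (-4)*2+4 = -4; b=37
count+b = (-4)+37 = 33

33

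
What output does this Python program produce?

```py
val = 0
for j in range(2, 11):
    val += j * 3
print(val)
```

162

j=2: val = 0+2*3 = 6
j=3: val = 6+3*3 = 15
j=4: val = 15+4*3 = 27
j=5: val = 27+5*3 = 42
j=6: val = 42+6*3 = 60
j=7: val = 60+7*3 = 81
j=8: val = 81+8*3 = 105
j=9: val = 105+9*3 = 132
j=10: val = 132+10*3 = 162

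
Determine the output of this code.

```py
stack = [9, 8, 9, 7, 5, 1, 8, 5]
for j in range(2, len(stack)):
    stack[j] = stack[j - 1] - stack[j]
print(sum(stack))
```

-68

j=2: stack[2] = 8-9 = -1 → [9, 8, -1, 7, 5, 1, 8, 5]
j=3: stack[3] = (-1)-7 = -8 → [9, 8, -1, -8, 5, 1, 8, 5]
j=4: stack[4] = (-8)-5 = -13 → [9, 8, -1, -8, -13, 1, 8, 5]
j=5: stack[5] = (-13)-1 = -14 → [9, 8, -1, -8, -13, -14, 8, 5]
j=6: stack[6] = (-14)-8 = -22 → [9, 8, -1, -8, -13, -14, -22, 5]
j=7: stack[7] = (-22)-5 = -27 → [9, 8, -1, -8, -13, -14, -22, -27]
sum = -68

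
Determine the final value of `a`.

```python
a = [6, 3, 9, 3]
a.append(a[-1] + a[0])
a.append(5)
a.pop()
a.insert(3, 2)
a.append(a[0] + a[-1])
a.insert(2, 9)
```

append a[-1]+a[0] = 3+6 = 9 → [6, 3, 9, 3, 9]
append 5 → [6, 3, 9, 3, 9, 5]
pop() removes 5 → [6, 3, 9, 3, 9]
insert 2 at 3 → [6, 3, 9, 2, 3, 9]
append a[0]+a[-1] = 6+9 = 15 → [6, 3, 9, 2, 3, 9, 15]
insert 9 at 2 → [6, 3, 9, 9, 2, 3, 9, 15]

[6, 3, 9, 9, 2, 3, 9, 15]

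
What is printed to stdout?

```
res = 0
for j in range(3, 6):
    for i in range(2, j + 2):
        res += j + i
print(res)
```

j=3,i=2: res = 0+5 = 5
j=3,i=3: res = 5+6 = 11
j=3,i=4: res = 11+7 = 18
j=4,i=2: res = 18+6 = 24
j=4,i=3: res = 24+7 = 31
j=4,i=4: res = 31+8 = 39
j=4,i=5: res = 39+9 = 48
j=5,i=2: res = 48+7 = 55
j=5,i=3: res = 55+8 = 63
j=5,i=4: res = 63+9 = 72
j=5,i=5: res = 72+10 = 82
j=5,i=6: res = 82+11 = 93

93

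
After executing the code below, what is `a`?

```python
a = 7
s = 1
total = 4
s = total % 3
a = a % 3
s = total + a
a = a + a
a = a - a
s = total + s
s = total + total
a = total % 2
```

s = 4%3 = 1
a = 7%3 = 1
s = 4+1 = 5
a = 1+1 = 2
a = 2-2 = 0
s = 4+5 = 9
s = 4+4 = 8
a = 4%2 = 0

0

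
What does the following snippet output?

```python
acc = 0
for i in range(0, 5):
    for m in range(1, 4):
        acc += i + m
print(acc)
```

60

i=0,m=1: acc = 0+1 = 1
i=0,m=2: acc = 1+2 = 3
i=0,m=3: acc = 3+3 = 6
i=1,m=1: acc = 6+2 = 8
i=1,m=2: acc = 8+3 = 11
i=1,m=3: acc = 11+4 = 15
i=2,m=1: acc = 15+3 = 18
i=2,m=2: acc = 18+4 = 22
i=2,m=3: acc = 22+5 = 27
i=3,m=1: acc = 27+4 = 31
i=3,m=2: acc = 31+5 = 36
i=3,m=3: acc = 36+6 = 42
i=4,m=1: acc = 42+5 = 47
i=4,m=2: acc = 47+6 = 53
i=4,m=3: acc = 53+7 = 60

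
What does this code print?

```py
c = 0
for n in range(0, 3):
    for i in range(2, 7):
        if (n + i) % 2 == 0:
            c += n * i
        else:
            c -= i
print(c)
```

4

n=0,i=2: even sum, c = 0+0 = 0
n=0,i=3: odd sum, c = 0-3 = -3
n=0,i=4: even sum, c = (-3)+0 = -3
n=0,i=5: odd sum, c = (-3)-5 = -8
n=0,i=6: even sum, c = (-8)+0 = -8
n=1,i=2: odd sum, c = (-8)-2 = -10
n=1,i=3: even sum, c = (-10)+3 = -7
n=1,i=4: odd sum, c = (-7)-4 = -11
n=1,i=5: even sum, c = (-11)+5 = -6
n=1,i=6: odd sum, c = (-6)-6 = -12
n=2,i=2: even sum, c = (-12)+4 = -8
n=2,i=3: odd sum, c = (-8)-3 = -11
n=2,i=4: even sum, c = (-11)+8 = -3
n=2,i=5: odd sum, c = (-3)-5 = -8
n=2,i=6: even sum, c = (-8)+12 = 4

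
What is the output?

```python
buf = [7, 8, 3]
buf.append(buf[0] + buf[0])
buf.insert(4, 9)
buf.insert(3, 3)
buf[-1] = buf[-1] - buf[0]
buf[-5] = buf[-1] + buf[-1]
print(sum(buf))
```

33

append buf[0]+buf[0] = 7+7 = 14 → [7, 8, 3, 14]
insert 9 at 4 → [7, 8, 3, 14, 9]
insert 3 at 3 → [7, 8, 3, 3, 14, 9]
buf[-1] = buf[-1]-buf[0] = 9-7 = 2 → [7, 8, 3, 3, 14, 2]
buf[-5] = buf[-1]+buf[-1] = 2+2 = 4 → [7, 4, 3, 3, 14, 2]
sum = 33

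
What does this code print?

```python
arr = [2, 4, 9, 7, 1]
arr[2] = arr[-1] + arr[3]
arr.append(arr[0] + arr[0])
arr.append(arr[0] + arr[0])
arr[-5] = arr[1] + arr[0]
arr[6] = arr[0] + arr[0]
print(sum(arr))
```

28

arr[2] = arr[-1]+arr[3] = 1+7 = 8 → [2, 4, 8, 7, 1]
append arr[0]+arr[0] = 2+2 = 4 → [2, 4, 8, 7, 1, 4]
append arr[0]+arr[0] = 2+2 = 4 → [2, 4, 8, 7, 1, 4, 4]
arr[-5] = arr[1]+arr[0] = 4+2 = 6 → [2, 4, 6, 7, 1, 4, 4]
arr[6] = arr[0]+arr[0] = 2+2 = 4 → [2, 4, 6, 7, 1, 4, 4]
sum = 28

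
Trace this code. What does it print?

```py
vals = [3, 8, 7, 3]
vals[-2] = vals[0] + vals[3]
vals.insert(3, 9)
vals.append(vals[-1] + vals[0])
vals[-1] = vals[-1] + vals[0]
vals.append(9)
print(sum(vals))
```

47

vals[-2] = vals[0]+vals[3] = 3+3 = 6 → [3, 8, 6, 3]
insert 9 at 3 → [3, 8, 6, 9, 3]
append vals[-1]+vals[0] = 3+3 = 6 → [3, 8, 6, 9, 3, 6]
vals[-1] = vals[-1]+vals[0] = 6+3 = 9 → [3, 8, 6, 9, 3, 9]
append 9 → [3, 8, 6, 9, 3, 9, 9]
sum = 47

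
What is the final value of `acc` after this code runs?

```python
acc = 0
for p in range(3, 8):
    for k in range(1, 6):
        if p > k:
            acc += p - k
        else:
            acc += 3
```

72

p=3,k=1: 3>1, acc = 0+2 = 2
p=3,k=2: 3>2, acc = 2+1 = 3
p=3,k=3: not 3>3, acc = 3+3 = 6
p=3,k=4: not 3>4, acc = 6+3 = 9
p=3,k=5: not 3>5, acc = 9+3 = 12
p=4,k=1: 4>1, acc = 12+3 = 15
p=4,k=2: 4>2, acc = 15+2 = 17
p=4,k=3: 4>3, acc = 17+1 = 18
p=4,k=4: not 4>4, acc = 18+3 = 21
p=4,k=5: not 4>5, acc = 21+3 = 24
p=5,k=1: 5>1, acc = 24+4 = 28
p=5,k=2: 5>2, acc = 28+3 = 31
p=5,k=3: 5>3, acc = 31+2 = 33
p=5,k=4: 5>4, acc = 33+1 = 34
p=5,k=5: not 5>5, acc = 34+3 = 37
p=6,k=1: 6>1, acc = 37+5 = 42
p=6,k=2: 6>2, acc = 42+4 = 46
p=6,k=3: 6>3, acc = 46+3 = 49
p=6,k=4: 6>4, acc = 49+2 = 51
p=6,k=5: 6>5, acc = 51+1 = 52
p=7,k=1: 7>1, acc = 52+6 = 58
p=7,k=2: 7>2, acc = 58+5 = 63
p=7,k=3: 7>3, acc = 63+4 = 67
p=7,k=4: 7>4, acc = 67+3 = 70
p=7,k=5: 7>5, acc = 70+2 = 72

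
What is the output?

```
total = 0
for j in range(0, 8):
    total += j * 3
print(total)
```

84

j=0: total = 0+0*3 = 0
j=1: total = 0+1*3 = 3
j=2: total = 3+2*3 = 9
j=3: total = 9+3*3 = 18
j=4: total = 18+4*3 = 30
j=5: total = 30+5*3 = 45
j=6: total = 45+6*3 = 63
j=7: total = 63+7*3 = 84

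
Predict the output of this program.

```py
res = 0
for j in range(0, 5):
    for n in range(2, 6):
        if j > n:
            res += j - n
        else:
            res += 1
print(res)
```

j=0,n=2: not 0>2, res = 0+1 = 1
j=0,n=3: not 0>3, res = 1+1 = 2
j=0,n=4: not 0>4, res = 2+1 = 3
j=0,n=5: not 0>5, res = 3+1 = 4
j=1,n=2: not 1>2, res = 4+1 = 5
j=1,n=3: not 1>3, res = 5+1 = 6
j=1,n=4: not 1>4, res = 6+1 = 7
j=1,n=5: not 1>5, res = 7+1 = 8
j=2,n=2: not 2>2, res = 8+1 = 9
j=2,n=3: not 2>3, res = 9+1 = 10
j=2,n=4: not 2>4, res = 10+1 = 11
j=2,n=5: not 2>5, res = 11+1 = 12
j=3,n=2: 3>2, res = 12+1 = 13
j=3,n=3: not 3>3, res = 13+1 = 14
j=3,n=4: not 3>4, res = 14+1 = 15
j=3,n=5: not 3>5, res = 15+1 = 16
j=4,n=2: 4>2, res = 16+2 = 18
j=4,n=3: 4>3, res = 18+1 = 19
j=4,n=4: not 4>4, res = 19+1 = 20
j=4,n=5: not 4>5, res = 20+1 = 21

21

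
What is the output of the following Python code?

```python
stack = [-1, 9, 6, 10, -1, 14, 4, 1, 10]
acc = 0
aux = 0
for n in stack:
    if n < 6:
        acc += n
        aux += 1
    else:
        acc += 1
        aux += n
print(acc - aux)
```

n=-1: <6, acc = 0+(-1) = -1; aux=1
n=9: not <6, acc = (-1)+1 = 0; aux=10
n=6: not <6, acc = 0+1 = 1; aux=16
n=10: not <6, acc = 1+1 = 2; aux=26
n=-1: <6, acc = 2+(-1) = 1; aux=27
n=14: not <6, acc = 1+1 = 2; aux=41
n=4: <6, acc = 2+4 = 6; aux=42
n=1: <6, acc = 6+1 = 7; aux=43
n=10: not <6, acc = 7+1 = 8; aux=53
acc-aux = 8-53 = -45

-45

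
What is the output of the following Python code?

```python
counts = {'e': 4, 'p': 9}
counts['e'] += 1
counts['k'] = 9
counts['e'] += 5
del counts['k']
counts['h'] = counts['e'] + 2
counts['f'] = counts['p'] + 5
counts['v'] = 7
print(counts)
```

counts['e'] = 4+1 = 5 → {'e': 5, 'p': 9}
counts['k'] = 9 → {'e': 5, 'p': 9, 'k': 9}
counts['e'] = 5+5 = 10 → {'e': 10, 'p': 9, 'k': 9}
del 'k' → {'e': 10, 'p': 9}
counts['h'] = counts['e']+2 = 12 → {'e': 10, 'p': 9, 'h': 12}
counts['f'] = counts['p']+5 = 14 → {'e': 10, 'p': 9, 'h': 12, 'f': 14}
counts['v'] = 7 → {'e': 10, 'p': 9, 'h': 12, 'f': 14, 'v': 7}

{'e': 10, 'p': 9, 'h': 12, 'f': 14, 'v': 7}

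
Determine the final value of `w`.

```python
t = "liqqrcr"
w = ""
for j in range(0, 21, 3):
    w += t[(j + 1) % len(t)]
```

j=0: add t[1]='i' → 'i'
j=3: add t[4]='r' → 'ir'
j=6: add t[0]='l' → 'irl'
j=9: add t[3]='q' → 'irlq'
j=12: add t[6]='r' → 'irlqr'
j=15: add t[2]='q' → 'irlqrq'
j=18: add t[5]='c' → 'irlqrqc'

'irlqrqc'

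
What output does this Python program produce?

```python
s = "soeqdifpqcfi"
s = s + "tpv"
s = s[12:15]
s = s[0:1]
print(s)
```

t

+ 'tpv' → 'soeqdifpqcfitpv'
slice [12:15] → 'tpv'
slice [0:1] → 't'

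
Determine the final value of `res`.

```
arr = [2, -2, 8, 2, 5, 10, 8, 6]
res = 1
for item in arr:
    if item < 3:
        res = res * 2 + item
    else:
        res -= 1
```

8

item=2: <3, res = 1*2+2 = 4
item=-2: <3, res = 4*2+(-2) = 6
item=8: not <3, res = 6-1 = 5
item=2: <3, res = 5*2+2 = 12
item=5: not <3, res = 12-1 = 11
item=10: not <3, res = 11-1 = 10
item=8: not <3, res = 10-1 = 9
item=6: not <3, res = 9-1 = 8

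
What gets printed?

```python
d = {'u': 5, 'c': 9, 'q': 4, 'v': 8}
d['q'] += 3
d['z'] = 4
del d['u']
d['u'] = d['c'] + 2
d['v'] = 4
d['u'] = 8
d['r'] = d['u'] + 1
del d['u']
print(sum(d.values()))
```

d['q'] = 4+3 = 7 → {'u': 5, 'c': 9, 'q': 7, 'v': 8}
d['z'] = 4 → {'u': 5, 'c': 9, 'q': 7, 'v': 8, 'z': 4}
del 'u' → {'c': 9, 'q': 7, 'v': 8, 'z': 4}
d['u'] = d['c']+2 = 11 → {'c': 9, 'q': 7, 'v': 8, 'z': 4, 'u': 11}
d['v'] = 4 → {'c': 9, 'q': 7, 'v': 4, 'z': 4, 'u': 11}
d['u'] = 8 → {'c': 9, 'q': 7, 'v': 4, 'z': 4, 'u': 8}
d['r'] = d['u']+1 = 9 → {'c': 9, 'q': 7, 'v': 4, 'z': 4, 'u': 8, 'r': 9}
del 'u' → {'c': 9, 'q': 7, 'v': 4, 'z': 4, 'r': 9}
sum of values = 33

33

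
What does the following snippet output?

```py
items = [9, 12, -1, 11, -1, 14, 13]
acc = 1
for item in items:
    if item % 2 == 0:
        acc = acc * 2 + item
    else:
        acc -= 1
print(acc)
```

31

item=9: not even, acc = 1-1 = 0
item=12: even, acc = 0*2+12 = 12
item=-1: not even, acc = 12-1 = 11
item=11: not even, acc = 11-1 = 10
item=-1: not even, acc = 10-1 = 9
item=14: even, acc = 9*2+14 = 32
item=13: not even, acc = 32-1 = 31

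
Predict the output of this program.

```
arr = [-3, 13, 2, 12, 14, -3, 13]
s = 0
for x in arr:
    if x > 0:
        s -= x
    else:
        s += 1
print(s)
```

-52

x=-3: not >0, s = 0+1 = 1
x=13: >0, s = 1-13 = -12
x=2: >0, s = (-12)-2 = -14
x=12: >0, s = (-14)-12 = -26
x=14: >0, s = (-26)-14 = -40
x=-3: not >0, s = (-40)+1 = -39
x=13: >0, s = (-39)-13 = -52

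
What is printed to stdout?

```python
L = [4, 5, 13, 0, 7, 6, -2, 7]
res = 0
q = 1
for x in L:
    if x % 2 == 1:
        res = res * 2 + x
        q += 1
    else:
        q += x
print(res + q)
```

126

x=4: not odd; q=5
x=5: odd, res = 0*2+5 = 5; q=6
x=13: odd, res = 5*2+13 = 23; q=7
x=0: not odd; q=7
x=7: odd, res = 23*2+7 = 53; q=8
x=6: not odd; q=14
x=-2: not odd; q=12
x=7: odd, res = 53*2+7 = 113; q=13
res+q = 113+13 = 126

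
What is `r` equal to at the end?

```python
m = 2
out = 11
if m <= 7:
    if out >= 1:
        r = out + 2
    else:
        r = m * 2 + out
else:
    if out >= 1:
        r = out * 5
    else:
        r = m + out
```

m=2, out=11
m <= 7 is True; out >= 1 is True
→ r = out + 2 = 13

13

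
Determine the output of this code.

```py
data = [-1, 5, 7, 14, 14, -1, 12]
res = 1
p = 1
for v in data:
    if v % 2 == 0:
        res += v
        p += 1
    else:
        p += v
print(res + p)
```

55

v=-1: not even; p=0
v=5: not even; p=5
v=7: not even; p=12
v=14: even, res = 1+14 = 15; p=13
v=14: even, res = 15+14 = 29; p=14
v=-1: not even; p=13
v=12: even, res = 29+12 = 41; p=14
res+p = 41+14 = 55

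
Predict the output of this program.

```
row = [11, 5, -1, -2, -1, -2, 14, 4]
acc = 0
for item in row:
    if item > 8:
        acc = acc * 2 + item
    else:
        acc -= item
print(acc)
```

item=11: >8, acc = 0*2+11 = 11
item=5: not >8, acc = 11-5 = 6
item=-1: not >8, acc = 6-(-1) = 7
item=-2: not >8, acc = 7-(-2) = 9
item=-1: not >8, acc = 9-(-1) = 10
item=-2: not >8, acc = 10-(-2) = 12
item=14: >8, acc = 12*2+14 = 38
item=4: not >8, acc = 38-4 = 34

34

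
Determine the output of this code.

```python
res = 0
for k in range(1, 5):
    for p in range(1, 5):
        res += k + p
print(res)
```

k=1,p=1: res = 0+2 = 2
k=1,p=2: res = 2+3 = 5
k=1,p=3: res = 5+4 = 9
k=1,p=4: res = 9+5 = 14
k=2,p=1: res = 14+3 = 17
k=2,p=2: res = 17+4 = 21
k=2,p=3: res = 21+5 = 26
k=2,p=4: res = 26+6 = 32
k=3,p=1: res = 32+4 = 36
k=3,p=2: res = 36+5 = 41
k=3,p=3: res = 41+6 = 47
k=3,p=4: res = 47+7 = 54
k=4,p=1: res = 54+5 = 59
k=4,p=2: res = 59+6 = 65
k=4,p=3: res = 65+7 = 72
k=4,p=4: res = 72+8 = 80

80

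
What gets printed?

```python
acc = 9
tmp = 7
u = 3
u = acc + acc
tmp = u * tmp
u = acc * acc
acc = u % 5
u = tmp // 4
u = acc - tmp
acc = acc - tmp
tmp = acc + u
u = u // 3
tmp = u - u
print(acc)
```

-125

u = 9+9 = 18
tmp = 18*7 = 126
u = 9*9 = 81
acc = 81%5 = 1
u = 126//4 = 31
u = 1-126 = -125
acc = 1-126 = -125
tmp = (-125)+(-125) = -250
u = (-125)//3 = -42
tmp = (-42)-(-42) = 0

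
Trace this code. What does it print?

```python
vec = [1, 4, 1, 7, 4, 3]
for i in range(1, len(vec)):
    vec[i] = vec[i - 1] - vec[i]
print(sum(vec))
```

-50

i=1: vec[1] = 1-4 = -3 → [1, -3, 1, 7, 4, 3]
i=2: vec[2] = (-3)-1 = -4 → [1, -3, -4, 7, 4, 3]
i=3: vec[3] = (-4)-7 = -11 → [1, -3, -4, -11, 4, 3]
i=4: vec[4] = (-11)-4 = -15 → [1, -3, -4, -11, -15, 3]
i=5: vec[5] = (-15)-3 = -18 → [1, -3, -4, -11, -15, -18]
sum = -50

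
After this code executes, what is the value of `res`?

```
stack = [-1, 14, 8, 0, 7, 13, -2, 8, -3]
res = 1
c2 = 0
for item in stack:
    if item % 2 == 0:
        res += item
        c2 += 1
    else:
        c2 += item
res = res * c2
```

item=-1: not even; c2=-1
item=14: even, res = 1+14 = 15; c2=0
item=8: even, res = 15+8 = 23; c2=1
item=0: even, res = 23+0 = 23; c2=2
item=7: not even; c2=9
item=13: not even; c2=22
item=-2: even, res = 23+(-2) = 21; c2=23
item=8: even, res = 21+8 = 29; c2=24
item=-3: not even; c2=21
res*c2 = 29*21 = 609

609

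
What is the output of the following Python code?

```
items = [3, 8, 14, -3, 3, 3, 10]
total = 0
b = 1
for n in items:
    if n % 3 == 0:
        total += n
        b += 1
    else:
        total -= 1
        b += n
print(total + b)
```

n=3: %3==0, total = 0+3 = 3; b=2
n=8: not %3==0, total = 3-1 = 2; b=10
n=14: not %3==0, total = 2-1 = 1; b=24
n=-3: %3==0, total = 1+(-3) = -2; b=25
n=3: %3==0, total = (-2)+3 = 1; b=26
n=3: %3==0, total = 1+3 = 4; b=27
n=10: not %3==0, total = 4-1 = 3; b=37
total+b = 3+37 = 40

40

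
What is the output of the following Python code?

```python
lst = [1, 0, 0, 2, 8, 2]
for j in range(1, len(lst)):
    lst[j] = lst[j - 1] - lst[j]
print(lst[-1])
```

j=1: lst[1] = 1-0 = 1 → [1, 1, 0, 2, 8, 2]
j=2: lst[2] = 1-0 = 1 → [1, 1, 1, 2, 8, 2]
j=3: lst[3] = 1-2 = -1 → [1, 1, 1, -1, 8, 2]
j=4: lst[4] = (-1)-8 = -9 → [1, 1, 1, -1, -9, 2]
j=5: lst[5] = (-9)-2 = -11 → [1, 1, 1, -1, -9, -11]

-11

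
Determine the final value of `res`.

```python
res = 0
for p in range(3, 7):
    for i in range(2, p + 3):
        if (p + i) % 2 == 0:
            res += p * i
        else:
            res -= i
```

226

p=3,i=2: odd sum, res = 0-2 = -2
p=3,i=3: even sum, res = (-2)+9 = 7
p=3,i=4: odd sum, res = 7-4 = 3
p=3,i=5: even sum, res = 3+15 = 18
p=4,i=2: even sum, res = 18+8 = 26
p=4,i=3: odd sum, res = 26-3 = 23
p=4,i=4: even sum, res = 23+16 = 39
p=4,i=5: odd sum, res = 39-5 = 34
p=4,i=6: even sum, res = 34+24 = 58
p=5,i=2: odd sum, res = 58-2 = 56
p=5,i=3: even sum, res = 56+15 = 71
p=5,i=4: odd sum, res = 71-4 = 67
p=5,i=5: even sum, res = 67+25 = 92
p=5,i=6: odd sum, res = 92-6 = 86
p=5,i=7: even sum, res = 86+35 = 121
p=6,i=2: even sum, res = 121+12 = 133
p=6,i=3: odd sum, res = 133-3 = 130
p=6,i=4: even sum, res = 130+24 = 154
p=6,i=5: odd sum, res = 154-5 = 149
p=6,i=6: even sum, res = 149+36 = 185
p=6,i=7: odd sum, res = 185-7 = 178
p=6,i=8: even sum, res = 178+48 = 226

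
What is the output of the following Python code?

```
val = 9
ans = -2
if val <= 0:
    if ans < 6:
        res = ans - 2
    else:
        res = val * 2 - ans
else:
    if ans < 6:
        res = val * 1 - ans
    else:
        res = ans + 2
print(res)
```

11

val=9, ans=-2
val <= 0 is False; ans < 6 is True
→ res = val * 1 - ans = 11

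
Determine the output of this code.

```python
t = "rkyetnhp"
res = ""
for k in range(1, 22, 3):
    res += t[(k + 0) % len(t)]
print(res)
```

ktpynre

k=1: add t[1]='k' → 'k'
k=4: add t[4]='t' → 'kt'
k=7: add t[7]='p' → 'ktp'
k=10: add t[2]='y' → 'ktpy'
k=13: add t[5]='n' → 'ktpyn'
k=16: add t[0]='r' → 'ktpynr'
k=19: add t[3]='e' → 'ktpynre'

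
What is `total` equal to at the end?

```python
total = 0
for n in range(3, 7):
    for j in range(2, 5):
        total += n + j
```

n=3,j=2: total = 0+5 = 5
n=3,j=3: total = 5+6 = 11
n=3,j=4: total = 11+7 = 18
n=4,j=2: total = 18+6 = 24
n=4,j=3: total = 24+7 = 31
n=4,j=4: total = 31+8 = 39
n=5,j=2: total = 39+7 = 46
n=5,j=3: total = 46+8 = 54
n=5,j=4: total = 54+9 = 63
n=6,j=2: total = 63+8 = 71
n=6,j=3: total = 71+9 = 80
n=6,j=4: total = 80+10 = 90

90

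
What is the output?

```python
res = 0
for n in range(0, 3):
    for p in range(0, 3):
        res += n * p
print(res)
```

9

n=0,p=0: res = 0+0 = 0
n=0,p=1: res = 0+0 = 0
n=0,p=2: res = 0+0 = 0
n=1,p=0: res = 0+0 = 0
n=1,p=1: res = 0+1 = 1
n=1,p=2: res = 1+2 = 3
n=2,p=0: res = 3+0 = 3
n=2,p=1: res = 3+2 = 5
n=2,p=2: res = 5+4 = 9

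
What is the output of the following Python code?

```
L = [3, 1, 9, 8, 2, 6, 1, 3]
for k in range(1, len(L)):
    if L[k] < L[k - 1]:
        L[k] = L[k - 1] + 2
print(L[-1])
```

19

k=1: 1<3, L[1] = 3+2 = 5 → [3, 5, 9, 8, 2, 6, 1, 3]
k=2: 9>=5, unchanged → [3, 5, 9, 8, 2, 6, 1, 3]
k=3: 8<9, L[3] = 9+2 = 11 → [3, 5, 9, 11, 2, 6, 1, 3]
k=4: 2<11, L[4] = 11+2 = 13 → [3, 5, 9, 11, 13, 6, 1, 3]
k=5: 6<13, L[5] = 13+2 = 15 → [3, 5, 9, 11, 13, 15, 1, 3]
k=6: 1<15, L[6] = 15+2 = 17 → [3, 5, 9, 11, 13, 15, 17, 3]
k=7: 3<17, L[7] = 17+2 = 19 → [3, 5, 9, 11, 13, 15, 17, 19]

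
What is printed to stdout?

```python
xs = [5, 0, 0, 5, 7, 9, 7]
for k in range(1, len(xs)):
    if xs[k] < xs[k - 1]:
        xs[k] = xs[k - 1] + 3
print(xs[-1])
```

23

k=1: 0<5, xs[1] = 5+3 = 8 → [5, 8, 0, 5, 7, 9, 7]
k=2: 0<8, xs[2] = 8+3 = 11 → [5, 8, 11, 5, 7, 9, 7]
k=3: 5<11, xs[3] = 11+3 = 14 → [5, 8, 11, 14, 7, 9, 7]
k=4: 7<14, xs[4] = 14+3 = 17 → [5, 8, 11, 14, 17, 9, 7]
k=5: 9<17, xs[5] = 17+3 = 20 → [5, 8, 11, 14, 17, 20, 7]
k=6: 7<20, xs[6] = 20+3 = 23 → [5, 8, 11, 14, 17, 20, 23]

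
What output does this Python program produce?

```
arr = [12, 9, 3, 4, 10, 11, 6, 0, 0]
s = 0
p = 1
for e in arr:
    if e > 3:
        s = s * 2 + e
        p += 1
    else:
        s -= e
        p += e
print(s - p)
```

570

e=12: >3, s = 0*2+12 = 12; p=2
e=9: >3, s = 12*2+9 = 33; p=3
e=3: not >3, s = 33-3 = 30; p=6
e=4: >3, s = 30*2+4 = 64; p=7
e=10: >3, s = 64*2+10 = 138; p=8
e=11: >3, s = 138*2+11 = 287; p=9
e=6: >3, s = 287*2+6 = 580; p=10
e=0: not >3, s = 580-0 = 580; p=10
e=0: not >3, s = 580-0 = 580; p=10
s-p = 580-10 = 570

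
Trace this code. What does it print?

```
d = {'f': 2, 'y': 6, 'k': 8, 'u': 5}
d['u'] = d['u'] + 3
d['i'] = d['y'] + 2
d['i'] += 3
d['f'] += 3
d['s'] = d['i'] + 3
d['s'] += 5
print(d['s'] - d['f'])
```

14

d['u'] = d['u']+3 = 8 → {'f': 2, 'y': 6, 'k': 8, 'u': 8}
d['i'] = d['y']+2 = 8 → {'f': 2, 'y': 6, 'k': 8, 'u': 8, 'i': 8}
d['i'] = 8+3 = 11 → {'f': 2, 'y': 6, 'k': 8, 'u': 8, 'i': 11}
d['f'] = 2+3 = 5 → {'f': 5, 'y': 6, 'k': 8, 'u': 8, 'i': 11}
d['s'] = d['i']+3 = 14 → {'f': 5, 'y': 6, 'k': 8, 'u': 8, 'i': 11, 's': 14}
d['s'] = 14+5 = 19 → {'f': 5, 'y': 6, 'k': 8, 'u': 8, 'i': 11, 's': 19}
d['s']-d['f'] = 19-5 = 14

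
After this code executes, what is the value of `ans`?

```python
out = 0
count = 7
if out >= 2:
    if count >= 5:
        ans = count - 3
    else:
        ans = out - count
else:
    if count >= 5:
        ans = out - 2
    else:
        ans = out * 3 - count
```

out=0, count=7
out >= 2 is False; count >= 5 is True
→ ans = out - 2 = -2

-2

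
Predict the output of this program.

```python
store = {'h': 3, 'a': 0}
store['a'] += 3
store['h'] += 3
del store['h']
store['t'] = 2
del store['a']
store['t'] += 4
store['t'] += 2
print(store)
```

store['a'] = 0+3 = 3 → {'h': 3, 'a': 3}
store['h'] = 3+3 = 6 → {'h': 6, 'a': 3}
del 'h' → {'a': 3}
store['t'] = 2 → {'a': 3, 't': 2}
del 'a' → {'t': 2}
store['t'] = 2+4 = 6 → {'t': 6}
store['t'] = 6+2 = 8 → {'t': 8}

{'t': 8}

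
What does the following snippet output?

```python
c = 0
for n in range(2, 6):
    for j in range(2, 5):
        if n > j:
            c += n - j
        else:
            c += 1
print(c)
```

16

n=2,j=2: not 2>2, c = 0+1 = 1
n=2,j=3: not 2>3, c = 1+1 = 2
n=2,j=4: not 2>4, c = 2+1 = 3
n=3,j=2: 3>2, c = 3+1 = 4
n=3,j=3: not 3>3, c = 4+1 = 5
n=3,j=4: not 3>4, c = 5+1 = 6
n=4,j=2: 4>2, c = 6+2 = 8
n=4,j=3: 4>3, c = 8+1 = 9
n=4,j=4: not 4>4, c = 9+1 = 10
n=5,j=2: 5>2, c = 10+3 = 13
n=5,j=3: 5>3, c = 13+2 = 15
n=5,j=4: 5>4, c = 15+1 = 16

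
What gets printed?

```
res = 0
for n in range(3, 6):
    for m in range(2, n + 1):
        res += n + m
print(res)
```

n=3,m=2: res = 0+5 = 5
n=3,m=3: res = 5+6 = 11
n=4,m=2: res = 11+6 = 17
n=4,m=3: res = 17+7 = 24
n=4,m=4: res = 24+8 = 32
n=5,m=2: res = 32+7 = 39
n=5,m=3: res = 39+8 = 47
n=5,m=4: res = 47+9 = 56
n=5,m=5: res = 56+10 = 66

66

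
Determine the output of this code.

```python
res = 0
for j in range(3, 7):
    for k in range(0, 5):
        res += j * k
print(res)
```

180

j=3,k=0: res = 0+0 = 0
j=3,k=1: res = 0+3 = 3
j=3,k=2: res = 3+6 = 9
j=3,k=3: res = 9+9 = 18
j=3,k=4: res = 18+12 = 30
j=4,k=0: res = 30+0 = 30
j=4,k=1: res = 30+4 = 34
j=4,k=2: res = 34+8 = 42
j=4,k=3: res = 42+12 = 54
j=4,k=4: res = 54+16 = 70
j=5,k=0: res = 70+0 = 70
j=5,k=1: res = 70+5 = 75
j=5,k=2: res = 75+10 = 85
j=5,k=3: res = 85+15 = 100
j=5,k=4: res = 100+20 = 120
j=6,k=0: res = 120+0 = 120
j=6,k=1: res = 120+6 = 126
j=6,k=2: res = 126+12 = 138
j=6,k=3: res = 138+18 = 156
j=6,k=4: res = 156+24 = 180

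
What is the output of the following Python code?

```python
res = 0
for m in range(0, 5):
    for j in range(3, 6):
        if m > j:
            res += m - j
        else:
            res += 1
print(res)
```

m=0,j=3: not 0>3, res = 0+1 = 1
m=0,j=4: not 0>4, res = 1+1 = 2
m=0,j=5: not 0>5, res = 2+1 = 3
m=1,j=3: not 1>3, res = 3+1 = 4
m=1,j=4: not 1>4, res = 4+1 = 5
m=1,j=5: not 1>5, res = 5+1 = 6
m=2,j=3: not 2>3, res = 6+1 = 7
m=2,j=4: not 2>4, res = 7+1 = 8
m=2,j=5: not 2>5, res = 8+1 = 9
m=3,j=3: not 3>3, res = 9+1 = 10
m=3,j=4: not 3>4, res = 10+1 = 11
m=3,j=5: not 3>5, res = 11+1 = 12
m=4,j=3: 4>3, res = 12+1 = 13
m=4,j=4: not 4>4, res = 13+1 = 14
m=4,j=5: not 4>5, res = 14+1 = 15

15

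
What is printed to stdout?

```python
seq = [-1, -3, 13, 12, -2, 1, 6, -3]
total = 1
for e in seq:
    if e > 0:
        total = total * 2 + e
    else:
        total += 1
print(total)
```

213

e=-1: not >0, total = 1+1 = 2
e=-3: not >0, total = 2+1 = 3
e=13: >0, total = 3*2+13 = 19
e=12: >0, total = 19*2+12 = 50
e=-2: not >0, total = 50+1 = 51
e=1: >0, total = 51*2+1 = 103
e=6: >0, total = 103*2+6 = 212
e=-3: not >0, total = 212+1 = 213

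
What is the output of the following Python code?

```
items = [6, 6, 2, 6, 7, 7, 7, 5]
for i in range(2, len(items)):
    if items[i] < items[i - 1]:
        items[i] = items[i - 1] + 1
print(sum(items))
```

69

i=2: 2<6, items[2] = 6+1 = 7 → [6, 6, 7, 6, 7, 7, 7, 5]
i=3: 6<7, items[3] = 7+1 = 8 → [6, 6, 7, 8, 7, 7, 7, 5]
i=4: 7<8, items[4] = 8+1 = 9 → [6, 6, 7, 8, 9, 7, 7, 5]
i=5: 7<9, items[5] = 9+1 = 10 → [6, 6, 7, 8, 9, 10, 7, 5]
i=6: 7<10, items[6] = 10+1 = 11 → [6, 6, 7, 8, 9, 10, 11, 5]
i=7: 5<11, items[7] = 11+1 = 12 → [6, 6, 7, 8, 9, 10, 11, 12]
sum = 69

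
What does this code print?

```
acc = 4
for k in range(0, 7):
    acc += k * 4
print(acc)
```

k=0: acc = 4+0*4 = 4
k=1: acc = 4+1*4 = 8
k=2: acc = 8+2*4 = 16
k=3: acc = 16+3*4 = 28
k=4: acc = 28+4*4 = 44
k=5: acc = 44+5*4 = 64
k=6: acc = 64+6*4 = 88

88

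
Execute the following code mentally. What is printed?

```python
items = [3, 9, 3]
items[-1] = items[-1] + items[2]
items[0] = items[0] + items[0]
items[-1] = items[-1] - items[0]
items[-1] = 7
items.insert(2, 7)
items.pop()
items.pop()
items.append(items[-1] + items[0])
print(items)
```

items[-1] = items[-1]+items[2] = 3+3 = 6 → [3, 9, 6]
items[0] = items[0]+items[0] = 3+3 = 6 → [6, 9, 6]
items[-1] = items[-1]-items[0] = 6-6 = 0 → [6, 9, 0]
items[-1] = 7 → [6, 9, 7]
insert 7 at 2 → [6, 9, 7, 7]
pop() removes 7 → [6, 9, 7]
pop() removes 7 → [6, 9]
append items[-1]+items[0] = 9+6 = 15 → [6, 9, 15]

[6, 9, 15]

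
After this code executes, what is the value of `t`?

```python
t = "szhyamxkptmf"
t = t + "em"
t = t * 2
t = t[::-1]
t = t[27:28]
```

's'

+ 'em' → 'szhyamxkptmfem'
repeat ×2 → 'szhyamxkptmfemszhyamxkptmfem'
reverse → 'mefmtpkxmayhzsmefmtpkxmayhzs'
slice [27:28] → 's'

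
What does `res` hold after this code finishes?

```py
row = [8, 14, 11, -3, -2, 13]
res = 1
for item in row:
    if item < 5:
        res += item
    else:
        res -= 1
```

-8

item=8: not <5, res = 1-1 = 0
item=14: not <5, res = 0-1 = -1
item=11: not <5, res = (-1)-1 = -2
item=-3: <5, res = (-2)+(-3) = -5
item=-2: <5, res = (-5)+(-2) = -7
item=13: not <5, res = (-7)-1 = -8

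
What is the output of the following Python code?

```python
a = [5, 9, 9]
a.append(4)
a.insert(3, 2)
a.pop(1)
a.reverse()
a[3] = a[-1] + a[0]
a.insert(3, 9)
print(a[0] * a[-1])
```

36

append 4 → [5, 9, 9, 4]
insert 2 at 3 → [5, 9, 9, 2, 4]
pop(1) removes 9 → [5, 9, 2, 4]
reverse → [4, 2, 9, 5]
a[3] = a[-1]+a[0] = 5+4 = 9 → [4, 2, 9, 9]
insert 9 at 3 → [4, 2, 9, 9, 9]
a[0]*a[-1] = 4*9 = 36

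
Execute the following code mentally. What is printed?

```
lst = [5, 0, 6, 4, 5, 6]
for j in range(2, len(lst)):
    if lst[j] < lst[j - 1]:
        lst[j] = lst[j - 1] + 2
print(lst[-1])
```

12

j=2: 6>=0, unchanged → [5, 0, 6, 4, 5, 6]
j=3: 4<6, lst[3] = 6+2 = 8 → [5, 0, 6, 8, 5, 6]
j=4: 5<8, lst[4] = 8+2 = 10 → [5, 0, 6, 8, 10, 6]
j=5: 6<10, lst[5] = 10+2 = 12 → [5, 0, 6, 8, 10, 12]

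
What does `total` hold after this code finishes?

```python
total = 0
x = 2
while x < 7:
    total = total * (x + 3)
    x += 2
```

x=2: total = 0*5 = 0
x=4: total = 0*7 = 0
x=6: total = 0*9 = 0

0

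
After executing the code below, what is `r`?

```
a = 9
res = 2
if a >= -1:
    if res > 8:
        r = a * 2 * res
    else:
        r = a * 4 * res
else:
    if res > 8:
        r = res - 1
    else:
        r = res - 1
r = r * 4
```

288

a=9, res=2
a >= -1 is True; res > 8 is False
→ r = a * 4 * res = 72
r = 72*4 = 288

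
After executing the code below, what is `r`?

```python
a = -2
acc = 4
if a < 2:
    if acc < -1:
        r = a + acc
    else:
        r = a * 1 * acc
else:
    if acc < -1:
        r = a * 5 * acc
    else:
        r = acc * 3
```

-8

a=-2, acc=4
a < 2 is True; acc < -1 is False
→ r = a * 1 * acc = -8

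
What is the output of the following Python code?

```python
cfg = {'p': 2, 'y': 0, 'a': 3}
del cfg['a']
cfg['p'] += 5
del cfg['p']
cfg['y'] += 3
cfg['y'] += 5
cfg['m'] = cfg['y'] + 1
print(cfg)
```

{'y': 8, 'm': 9}

del 'a' → {'p': 2, 'y': 0}
cfg['p'] = 2+5 = 7 → {'p': 7, 'y': 0}
del 'p' → {'y': 0}
cfg['y'] = 0+3 = 3 → {'y': 3}
cfg['y'] = 3+5 = 8 → {'y': 8}
cfg['m'] = cfg['y']+1 = 9 → {'y': 8, 'm': 9}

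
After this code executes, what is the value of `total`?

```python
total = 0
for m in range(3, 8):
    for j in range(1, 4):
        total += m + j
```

m=3,j=1: total = 0+4 = 4
m=3,j=2: total = 4+5 = 9
m=3,j=3: total = 9+6 = 15
m=4,j=1: total = 15+5 = 20
m=4,j=2: total = 20+6 = 26
m=4,j=3: total = 26+7 = 33
m=5,j=1: total = 33+6 = 39
m=5,j=2: total = 39+7 = 46
m=5,j=3: total = 46+8 = 54
m=6,j=1: total = 54+7 = 61
m=6,j=2: total = 61+8 = 69
m=6,j=3: total = 69+9 = 78
m=7,j=1: total = 78+8 = 86
m=7,j=2: total = 86+9 = 95
m=7,j=3: total = 95+10 = 105

105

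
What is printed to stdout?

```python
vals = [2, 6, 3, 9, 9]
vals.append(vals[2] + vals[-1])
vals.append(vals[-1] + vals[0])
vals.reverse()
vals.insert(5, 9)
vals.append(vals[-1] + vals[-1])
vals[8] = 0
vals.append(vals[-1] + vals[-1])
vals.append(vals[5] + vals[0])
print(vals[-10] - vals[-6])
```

append vals[2]+vals[-1] = 3+9 = 12 → [2, 6, 3, 9, 9, 12]
append vals[-1]+vals[0] = 12+2 = 14 → [2, 6, 3, 9, 9, 12, 14]
reverse → [14, 12, 9, 9, 3, 6, 2]
insert 9 at 5 → [14, 12, 9, 9, 3, 9, 6, 2]
append vals[-1]+vals[-1] = 2+2 = 4 → [14, 12, 9, 9, 3, 9, 6, 2, 4]
vals[8] = 0 → [14, 12, 9, 9, 3, 9, 6, 2, 0]
append vals[-1]+vals[-1] = 0+0 = 0 → [14, 12, 9, 9, 3, 9, 6, 2, 0, 0]
append vals[5]+vals[0] = 9+14 = 23 → [14, 12, 9, 9, 3, 9, 6, 2, 0, 0, 23]
vals[-10]-vals[-6] = 12-9 = 3

3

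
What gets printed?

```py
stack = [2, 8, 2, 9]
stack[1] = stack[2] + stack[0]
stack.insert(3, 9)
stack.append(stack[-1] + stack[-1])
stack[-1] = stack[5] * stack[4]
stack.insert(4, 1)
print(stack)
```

[2, 4, 2, 9, 1, 9, 162]

stack[1] = stack[2]+stack[0] = 2+2 = 4 → [2, 4, 2, 9]
insert 9 at 3 → [2, 4, 2, 9, 9]
append stack[-1]+stack[-1] = 9+9 = 18 → [2, 4, 2, 9, 9, 18]
stack[-1] = stack[5]*stack[4] = 18*9 = 162 → [2, 4, 2, 9, 9, 162]
insert 1 at 4 → [2, 4, 2, 9, 1, 9, 162]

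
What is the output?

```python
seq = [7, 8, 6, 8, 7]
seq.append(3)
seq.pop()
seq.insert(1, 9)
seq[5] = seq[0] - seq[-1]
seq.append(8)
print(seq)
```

[7, 9, 8, 6, 8, 0, 8]

append 3 → [7, 8, 6, 8, 7, 3]
pop() removes 3 → [7, 8, 6, 8, 7]
insert 9 at 1 → [7, 9, 8, 6, 8, 7]
seq[5] = seq[0]-seq[-1] = 7-7 = 0 → [7, 9, 8, 6, 8, 0]
append 8 → [7, 9, 8, 6, 8, 0, 8]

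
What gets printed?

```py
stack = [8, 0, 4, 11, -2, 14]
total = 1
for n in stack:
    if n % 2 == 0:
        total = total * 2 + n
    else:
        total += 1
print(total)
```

190

n=8: even, total = 1*2+8 = 10
n=0: even, total = 10*2+0 = 20
n=4: even, total = 20*2+4 = 44
n=11: not even, total = 44+1 = 45
n=-2: even, total = 45*2+(-2) = 88
n=14: even, total = 88*2+14 = 190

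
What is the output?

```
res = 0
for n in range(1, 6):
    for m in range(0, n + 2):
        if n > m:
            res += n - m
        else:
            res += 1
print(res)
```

n=1,m=0: 1>0, res = 0+1 = 1
n=1,m=1: not 1>1, res = 1+1 = 2
n=1,m=2: not 1>2, res = 2+1 = 3
n=2,m=0: 2>0, res = 3+2 = 5
n=2,m=1: 2>1, res = 5+1 = 6
n=2,m=2: not 2>2, res = 6+1 = 7
n=2,m=3: not 2>3, res = 7+1 = 8
n=3,m=0: 3>0, res = 8+3 = 11
n=3,m=1: 3>1, res = 11+2 = 13
n=3,m=2: 3>2, res = 13+1 = 14
n=3,m=3: not 3>3, res = 14+1 = 15
n=3,m=4: not 3>4, res = 15+1 = 16
n=4,m=0: 4>0, res = 16+4 = 20
n=4,m=1: 4>1, res = 20+3 = 23
n=4,m=2: 4>2, res = 23+2 = 25
n=4,m=3: 4>3, res = 25+1 = 26
n=4,m=4: not 4>4, res = 26+1 = 27
n=4,m=5: not 4>5, res = 27+1 = 28
n=5,m=0: 5>0, res = 28+5 = 33
n=5,m=1: 5>1, res = 33+4 = 37
n=5,m=2: 5>2, res = 37+3 = 40
n=5,m=3: 5>3, res = 40+2 = 42
n=5,m=4: 5>4, res = 42+1 = 43
n=5,m=5: not 5>5, res = 43+1 = 44
n=5,m=6: not 5>6, res = 44+1 = 45

45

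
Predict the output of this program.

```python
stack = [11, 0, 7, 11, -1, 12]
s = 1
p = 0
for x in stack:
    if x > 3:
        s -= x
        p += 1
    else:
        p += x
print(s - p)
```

x=11: >3, s = 1-11 = -10; p=1
x=0: not >3; p=1
x=7: >3, s = (-10)-7 = -17; p=2
x=11: >3, s = (-17)-11 = -28; p=3
x=-1: not >3; p=2
x=12: >3, s = (-28)-12 = -40; p=3
s-p = (-40)-3 = -43

-43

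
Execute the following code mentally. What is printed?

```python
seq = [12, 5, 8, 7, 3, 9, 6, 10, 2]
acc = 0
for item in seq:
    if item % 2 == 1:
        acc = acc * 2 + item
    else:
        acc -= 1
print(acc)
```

item=12: not odd, acc = 0-1 = -1
item=5: odd, acc = (-1)*2+5 = 3
item=8: not odd, acc = 3-1 = 2
item=7: odd, acc = 2*2+7 = 11
item=3: odd, acc = 11*2+3 = 25
item=9: odd, acc = 25*2+9 = 59
item=6: not odd, acc = 59-1 = 58
item=10: not odd, acc = 58-1 = 57
item=2: not odd, acc = 57-1 = 56

56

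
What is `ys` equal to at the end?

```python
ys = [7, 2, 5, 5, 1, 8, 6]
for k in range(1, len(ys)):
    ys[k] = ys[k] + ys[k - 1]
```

k=1: ys[1] = 2+7 = 9 → [7, 9, 5, 5, 1, 8, 6]
k=2: ys[2] = 5+9 = 14 → [7, 9, 14, 5, 1, 8, 6]
k=3: ys[3] = 5+14 = 19 → [7, 9, 14, 19, 1, 8, 6]
k=4: ys[4] = 1+19 = 20 → [7, 9, 14, 19, 20, 8, 6]
k=5: ys[5] = 8+20 = 28 → [7, 9, 14, 19, 20, 28, 6]
k=6: ys[6] = 6+28 = 34 → [7, 9, 14, 19, 20, 28, 34]

[7, 9, 14, 19, 20, 28, 34]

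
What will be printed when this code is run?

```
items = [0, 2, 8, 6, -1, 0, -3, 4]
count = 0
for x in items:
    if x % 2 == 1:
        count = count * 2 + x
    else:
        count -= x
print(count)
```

x=0: not odd, count = 0-0 = 0
x=2: not odd, count = 0-2 = -2
x=8: not odd, count = (-2)-8 = -10
x=6: not odd, count = (-10)-6 = -16
x=-1: odd, count = (-16)*2+(-1) = -33
x=0: not odd, count = (-33)-0 = -33
x=-3: odd, count = (-33)*2+(-3) = -69
x=4: not odd, count = (-69)-4 = -73

-73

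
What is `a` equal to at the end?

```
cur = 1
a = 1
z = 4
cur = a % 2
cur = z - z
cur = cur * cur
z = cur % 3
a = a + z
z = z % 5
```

1

cur = 1%2 = 1
cur = 4-4 = 0
cur = 0*0 = 0
z = 0%3 = 0
a = 1+0 = 1
z = 0%5 = 0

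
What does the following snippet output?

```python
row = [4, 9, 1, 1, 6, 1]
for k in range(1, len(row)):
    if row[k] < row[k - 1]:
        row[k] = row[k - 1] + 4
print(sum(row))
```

89

k=1: 9>=4, unchanged → [4, 9, 1, 1, 6, 1]
k=2: 1<9, row[2] = 9+4 = 13 → [4, 9, 13, 1, 6, 1]
k=3: 1<13, row[3] = 13+4 = 17 → [4, 9, 13, 17, 6, 1]
k=4: 6<17, row[4] = 17+4 = 21 → [4, 9, 13, 17, 21, 1]
k=5: 1<21, row[5] = 21+4 = 25 → [4, 9, 13, 17, 21, 25]
sum = 89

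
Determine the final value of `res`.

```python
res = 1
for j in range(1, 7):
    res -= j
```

j=1: res = 1-1 = 0
j=2: res = 0-2 = -2
j=3: res = (-2)-3 = -5
j=4: res = (-5)-4 = -9
j=5: res = (-9)-5 = -14
j=6: res = (-14)-6 = -20

-20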